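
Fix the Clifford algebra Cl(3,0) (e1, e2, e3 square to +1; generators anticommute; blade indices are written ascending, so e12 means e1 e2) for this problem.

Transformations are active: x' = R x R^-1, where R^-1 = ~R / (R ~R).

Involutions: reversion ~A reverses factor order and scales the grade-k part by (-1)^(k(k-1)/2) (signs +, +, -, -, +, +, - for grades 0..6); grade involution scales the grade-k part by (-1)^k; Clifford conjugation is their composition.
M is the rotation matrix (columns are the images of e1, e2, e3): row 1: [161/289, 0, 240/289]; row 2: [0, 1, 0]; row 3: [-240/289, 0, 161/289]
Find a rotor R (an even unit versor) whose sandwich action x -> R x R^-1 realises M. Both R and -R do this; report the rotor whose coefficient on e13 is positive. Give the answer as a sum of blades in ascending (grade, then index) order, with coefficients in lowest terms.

Method: write R = a + b12*e12 + b13*e13 + b23*e23 with a^2 + b12^2 + b13^2 + b23^2 = 1 (so R^-1 = ~R). Expanding the columns R e_j ~R gives tr M = 4a^2 - 1 and, from the antisymmetric part, M21 - M12 = -4a*b12, M13 - M31 = 4a*b13, M32 - M23 = -4a*b23.
Here tr M = 611/289, so a^2 = (1 + tr M)/4 = 225/289 and a = ±15/17. Taking a = 15/17: M21 - M12 = 0, M13 - M31 = 480/289, M32 - M23 = 0, giving b12 = 0, b13 = 8/17, b23 = 0, i.e. R = 15/17 + 8/17*e13.
Its e13 coefficient is already positive.
Answer: 15/17 + 8/17*e13. Why the constraint matters: R and -R act identically through the sandwich — M has trace 611/289 either way — so only the sign condition on e13 picks one of the two preimages.


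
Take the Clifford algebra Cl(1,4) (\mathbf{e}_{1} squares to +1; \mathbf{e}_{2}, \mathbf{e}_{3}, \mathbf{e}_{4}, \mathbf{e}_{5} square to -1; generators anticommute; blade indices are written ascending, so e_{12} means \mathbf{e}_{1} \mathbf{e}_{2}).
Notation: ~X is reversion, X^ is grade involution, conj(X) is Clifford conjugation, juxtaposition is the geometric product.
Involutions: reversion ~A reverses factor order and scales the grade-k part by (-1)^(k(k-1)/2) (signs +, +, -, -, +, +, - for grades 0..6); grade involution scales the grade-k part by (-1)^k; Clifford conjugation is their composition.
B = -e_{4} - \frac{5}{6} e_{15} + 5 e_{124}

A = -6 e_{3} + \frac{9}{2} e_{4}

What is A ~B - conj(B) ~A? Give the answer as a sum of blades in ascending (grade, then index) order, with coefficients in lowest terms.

first term: \frac{9}{2} + \frac{45}{2} e_{12} + 6 e_{34} + 5 e_{135} - \frac{15}{4} e_{145} + 30 e_{1234}
second term: -\frac{9}{2} - \frac{45}{2} e_{12} + 6 e_{34} + 5 e_{135} - \frac{15}{4} e_{145} + 30 e_{1234}
Answer: 9 + 45 e_{12}


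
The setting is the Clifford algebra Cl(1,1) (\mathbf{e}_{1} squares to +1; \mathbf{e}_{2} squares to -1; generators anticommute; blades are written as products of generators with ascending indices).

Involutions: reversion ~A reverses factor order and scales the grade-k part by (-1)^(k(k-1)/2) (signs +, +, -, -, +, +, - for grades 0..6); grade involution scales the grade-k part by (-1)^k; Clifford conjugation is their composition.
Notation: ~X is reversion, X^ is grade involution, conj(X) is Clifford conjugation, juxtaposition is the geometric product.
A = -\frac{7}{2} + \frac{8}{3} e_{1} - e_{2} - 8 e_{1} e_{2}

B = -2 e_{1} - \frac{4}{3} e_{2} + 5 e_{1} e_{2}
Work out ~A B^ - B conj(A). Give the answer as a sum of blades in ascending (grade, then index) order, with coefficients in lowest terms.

first term: \frac{140}{3} - \frac{68}{3} e_{1} - \frac{22}{3} e_{2} - \frac{215}{18} e_{1} e_{2}
second term: \frac{140}{3} - \frac{26}{3} e_{1} + 2 e_{2} - \frac{415}{18} e_{1} e_{2}
Answer: -14 e_{1} - \frac{28}{3} e_{2} + \frac{100}{9} e_{1} e_{2}


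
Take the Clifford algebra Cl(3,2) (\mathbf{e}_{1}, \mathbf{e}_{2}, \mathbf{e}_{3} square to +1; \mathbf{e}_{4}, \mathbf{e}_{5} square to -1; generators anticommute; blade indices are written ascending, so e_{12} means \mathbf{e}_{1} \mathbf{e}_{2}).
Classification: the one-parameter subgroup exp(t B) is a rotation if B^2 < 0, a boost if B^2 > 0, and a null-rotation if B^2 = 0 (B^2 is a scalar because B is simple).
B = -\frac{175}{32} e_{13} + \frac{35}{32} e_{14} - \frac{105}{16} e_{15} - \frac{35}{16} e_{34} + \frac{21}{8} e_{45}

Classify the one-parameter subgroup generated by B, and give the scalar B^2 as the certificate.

B^2 term by term: the squares give (-\frac{175}{32})^2*(e_{13})^2 + (\frac{35}{32})^2*(e_{14})^2 + (-\frac{105}{16})^2*(e_{15})^2 + (-\frac{35}{16})^2*(e_{34})^2 + (\frac{21}{8})^2*(e_{45})^2 = \frac{30625}{1024}*(-1) + \frac{1225}{1024}*(+1) + \frac{11025}{256}*(+1) + \frac{1225}{256}*(+1) + \frac{441}{64}*(-1) = \frac{49}{4} (each basis 2-blade squares to minus the product of its generators' squares); cross terms between blades sharing an index anticommute and cancel; the commuting (index-disjoint) pairs give grade-4 terms 2*c*c'*(blade product), which cancel blade by blade — e_{1345}: -\frac{3675}{128} + \frac{3675}{128} = 0 — confirming B is simple. So B^2 = \frac{49}{4}.
Answer: boost, certificate B^2 = \frac{49}{4}. Key observation: B^2 = \frac{49}{4} is a conjugation invariant, so its sign decides the class regardless of the surface form of B.


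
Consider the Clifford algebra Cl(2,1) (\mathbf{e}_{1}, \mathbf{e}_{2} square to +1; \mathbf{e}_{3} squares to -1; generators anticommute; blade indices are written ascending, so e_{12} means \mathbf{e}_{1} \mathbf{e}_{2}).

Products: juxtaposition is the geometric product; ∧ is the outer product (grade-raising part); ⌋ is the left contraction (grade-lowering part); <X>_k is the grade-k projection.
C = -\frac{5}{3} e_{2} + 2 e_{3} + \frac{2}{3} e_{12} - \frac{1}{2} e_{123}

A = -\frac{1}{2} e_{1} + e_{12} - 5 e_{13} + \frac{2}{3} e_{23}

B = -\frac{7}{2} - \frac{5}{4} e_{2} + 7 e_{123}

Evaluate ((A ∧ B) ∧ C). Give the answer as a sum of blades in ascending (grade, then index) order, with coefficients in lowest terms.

step 1: \frac{7}{4} e_{1} - \frac{23}{8} e_{12} + \frac{35}{2} e_{13} - \frac{7}{3} e_{23} - \frac{25}{4} e_{123}
step 2: -\frac{35}{12} e_{12} + \frac{7}{2} e_{13} + \frac{281}{12} e_{123}
Answer: -\frac{35}{12} e_{12} + \frac{7}{2} e_{13} + \frac{281}{12} e_{123}


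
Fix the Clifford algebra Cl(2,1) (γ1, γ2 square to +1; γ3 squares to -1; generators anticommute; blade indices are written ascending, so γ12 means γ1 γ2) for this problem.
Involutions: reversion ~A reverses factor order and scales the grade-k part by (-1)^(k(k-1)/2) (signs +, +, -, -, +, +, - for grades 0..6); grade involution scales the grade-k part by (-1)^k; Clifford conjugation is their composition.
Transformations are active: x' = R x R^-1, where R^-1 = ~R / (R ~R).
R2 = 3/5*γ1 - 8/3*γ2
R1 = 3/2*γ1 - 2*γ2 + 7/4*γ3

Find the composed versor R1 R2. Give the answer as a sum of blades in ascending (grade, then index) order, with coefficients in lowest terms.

Distribute over the terms of R2 (each basis-blade product reordered to ascending indices, repeated generators contracted through their squares):
R1 (3/5*γ1) = 9/10 + 6/5*γ12 - 21/20*γ13
R1 (-8/3*γ2) = 16/3 - 4*γ12 + 14/3*γ23
Summing the partial products and collecting blades:
Answer: 187/30 - 14/5*γ12 - 21/20*γ13 + 14/3*γ23


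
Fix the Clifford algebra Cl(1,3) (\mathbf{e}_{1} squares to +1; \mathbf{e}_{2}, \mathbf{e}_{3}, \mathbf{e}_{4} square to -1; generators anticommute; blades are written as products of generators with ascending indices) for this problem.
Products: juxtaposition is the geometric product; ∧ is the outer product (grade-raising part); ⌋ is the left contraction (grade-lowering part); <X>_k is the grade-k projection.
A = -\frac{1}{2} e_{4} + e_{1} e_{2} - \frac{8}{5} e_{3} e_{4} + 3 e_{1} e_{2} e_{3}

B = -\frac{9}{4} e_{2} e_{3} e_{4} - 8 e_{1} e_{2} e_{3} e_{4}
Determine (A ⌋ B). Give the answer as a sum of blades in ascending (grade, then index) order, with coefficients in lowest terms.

step 1: -\frac{18}{5} e_{2} + 24 e_{4} - \frac{64}{5} e_{1} e_{2} - \frac{9}{8} e_{2} e_{3} - 8 e_{3} e_{4} + 4 e_{1} e_{2} e_{3}
Answer: -\frac{18}{5} e_{2} + 24 e_{4} - \frac{64}{5} e_{1} e_{2} - \frac{9}{8} e_{2} e_{3} - 8 e_{3} e_{4} + 4 e_{1} e_{2} e_{3}


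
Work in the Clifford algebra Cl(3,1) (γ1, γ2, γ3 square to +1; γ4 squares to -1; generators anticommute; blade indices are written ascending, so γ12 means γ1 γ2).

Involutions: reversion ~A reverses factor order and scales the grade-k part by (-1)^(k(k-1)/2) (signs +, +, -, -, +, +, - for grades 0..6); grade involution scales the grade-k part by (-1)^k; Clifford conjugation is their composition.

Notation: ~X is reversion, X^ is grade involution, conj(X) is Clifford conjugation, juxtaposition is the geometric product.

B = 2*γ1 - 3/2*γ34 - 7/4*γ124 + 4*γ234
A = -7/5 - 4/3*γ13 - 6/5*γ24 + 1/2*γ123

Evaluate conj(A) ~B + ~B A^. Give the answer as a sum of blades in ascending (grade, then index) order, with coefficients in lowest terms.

first term: -7/10*γ1 + 32/15*γ3 + 4*γ14 + 14/5*γ23 - 119/40*γ34 + 181/30*γ124 + 119/15*γ234
second term: -49/10*γ1 - 112/15*γ3 + 4*γ14 + 4/5*γ23 - 119/40*γ34 + 37/30*γ124 + 119/15*γ234
Answer: -28/5*γ1 - 16/3*γ3 + 8*γ14 + 18/5*γ23 - 119/20*γ34 + 109/15*γ124 + 238/15*γ234


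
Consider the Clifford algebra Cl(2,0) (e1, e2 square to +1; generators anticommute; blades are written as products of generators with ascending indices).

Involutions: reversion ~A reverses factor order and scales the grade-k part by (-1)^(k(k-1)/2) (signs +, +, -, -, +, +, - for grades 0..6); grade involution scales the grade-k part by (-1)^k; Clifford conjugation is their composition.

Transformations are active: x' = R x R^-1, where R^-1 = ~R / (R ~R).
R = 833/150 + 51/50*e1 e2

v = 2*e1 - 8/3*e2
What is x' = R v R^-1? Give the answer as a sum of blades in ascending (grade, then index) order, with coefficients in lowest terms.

~R = 833/150 - 51/50*e1 e2, and R ~R = 358649/11250, so R^-1 = ~R / (358649/11250).
R v = 629/75*e1 - 3791/225*e2
Answer: 1144/1241*e1 - 11926/3723*e2


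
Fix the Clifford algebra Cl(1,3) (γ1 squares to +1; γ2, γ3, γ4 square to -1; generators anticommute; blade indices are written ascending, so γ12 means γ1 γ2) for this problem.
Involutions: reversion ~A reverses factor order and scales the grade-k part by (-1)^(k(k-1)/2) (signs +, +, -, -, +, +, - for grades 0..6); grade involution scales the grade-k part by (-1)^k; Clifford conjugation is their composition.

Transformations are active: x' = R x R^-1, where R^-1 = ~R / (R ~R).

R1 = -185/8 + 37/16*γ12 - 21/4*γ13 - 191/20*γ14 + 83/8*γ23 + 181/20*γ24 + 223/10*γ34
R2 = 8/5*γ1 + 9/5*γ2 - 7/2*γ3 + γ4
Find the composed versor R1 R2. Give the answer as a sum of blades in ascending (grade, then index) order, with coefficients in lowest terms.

Distribute over the terms of R2 (each basis-blade product reordered to ascending indices, repeated generators contracted through their squares):
R1 (8/5*γ1) = -37*γ1 - 37/10*γ2 + 42/5*γ3 + 382/25*γ4 + 83/5*γ123 + 362/25*γ124 + 892/25*γ134
R1 (9/5*γ2) = -333/80*γ1 - 333/8*γ2 + 747/40*γ3 + 1629/100*γ4 + 189/20*γ123 + 1719/100*γ124 + 2007/50*γ234
R1 (-7/2*γ3) = -147/8*γ1 + 581/16*γ2 + 1295/16*γ3 - 1561/20*γ4 - 259/32*γ123 - 1337/40*γ134 + 1267/40*γ234
R1 (γ4) = 191/20*γ1 - 181/20*γ2 - 223/10*γ3 - 185/8*γ4 + 37/16*γ124 - 21/4*γ134 + 83/8*γ234
Summing the partial products and collecting blades:
Answer: -3999/80*γ1 - 289/16*γ2 + 6857/80*γ3 - 13921/200*γ4 + 2873/160*γ123 + 13593/400*γ124 - 599/200*γ134 + 8219/100*γ234


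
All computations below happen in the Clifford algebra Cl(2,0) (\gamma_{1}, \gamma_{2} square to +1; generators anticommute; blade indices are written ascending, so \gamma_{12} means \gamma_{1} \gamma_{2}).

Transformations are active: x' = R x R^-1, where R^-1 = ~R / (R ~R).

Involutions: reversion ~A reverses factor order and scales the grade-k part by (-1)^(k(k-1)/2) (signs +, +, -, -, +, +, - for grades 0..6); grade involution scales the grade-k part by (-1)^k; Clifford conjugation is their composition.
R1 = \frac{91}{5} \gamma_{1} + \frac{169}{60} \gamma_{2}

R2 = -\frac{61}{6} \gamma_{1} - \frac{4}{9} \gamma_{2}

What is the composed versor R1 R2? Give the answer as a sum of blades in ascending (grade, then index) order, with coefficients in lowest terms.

Distribute over the terms of R1 (each basis-blade product reordered to ascending indices, repeated generators contracted through their squares):
(\frac{91}{5} \gamma_{1}) R2 = -\frac{5551}{30} - \frac{364}{45} \gamma_{12}
(\frac{169}{60} \gamma_{2}) R2 = -\frac{169}{135} + \frac{10309}{360} \gamma_{12}
Summing the partial products and collecting blades:
Answer: -\frac{50297}{270} + \frac{7397}{360} \gamma_{12}


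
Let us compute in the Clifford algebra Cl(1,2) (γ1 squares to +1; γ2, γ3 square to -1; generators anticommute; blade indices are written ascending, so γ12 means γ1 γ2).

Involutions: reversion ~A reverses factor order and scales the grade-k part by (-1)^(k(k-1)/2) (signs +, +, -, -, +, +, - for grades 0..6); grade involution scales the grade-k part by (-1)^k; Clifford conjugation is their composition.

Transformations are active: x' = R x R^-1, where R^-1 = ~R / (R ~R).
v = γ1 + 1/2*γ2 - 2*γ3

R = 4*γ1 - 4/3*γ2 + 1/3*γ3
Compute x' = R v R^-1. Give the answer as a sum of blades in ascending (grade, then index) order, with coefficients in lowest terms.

~R = 4*γ1 - 4/3*γ2 + 1/3*γ3, and R ~R = 127/9, so R^-1 = ~R / (127/9).
R v = 16/3 + 10/3*γ12 - 25/3*γ13 + 5/2*γ23
Answer: 257/127*γ1 - 383/254*γ2 + 286/127*γ3


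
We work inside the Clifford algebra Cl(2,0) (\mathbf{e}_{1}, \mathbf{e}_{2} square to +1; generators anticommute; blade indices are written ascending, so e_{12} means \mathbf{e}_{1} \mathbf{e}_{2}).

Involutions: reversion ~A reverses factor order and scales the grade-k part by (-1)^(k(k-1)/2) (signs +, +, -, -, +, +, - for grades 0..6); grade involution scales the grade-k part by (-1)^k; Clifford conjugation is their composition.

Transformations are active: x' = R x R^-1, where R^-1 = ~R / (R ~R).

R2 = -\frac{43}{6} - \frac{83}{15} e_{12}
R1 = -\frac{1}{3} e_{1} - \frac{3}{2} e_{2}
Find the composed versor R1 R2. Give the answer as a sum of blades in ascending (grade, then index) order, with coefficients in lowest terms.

Distribute over the terms of R1 (each basis-blade product reordered to ascending indices, repeated generators contracted through their squares):
(-\frac{1}{3} e_{1}) R2 = \frac{43}{18} e_{1} + \frac{83}{45} e_{2}
(-\frac{3}{2} e_{2}) R2 = -\frac{83}{10} e_{1} + \frac{43}{4} e_{2}
Summing the partial products and collecting blades:
Answer: -\frac{266}{45} e_{1} + \frac{2267}{180} e_{2}


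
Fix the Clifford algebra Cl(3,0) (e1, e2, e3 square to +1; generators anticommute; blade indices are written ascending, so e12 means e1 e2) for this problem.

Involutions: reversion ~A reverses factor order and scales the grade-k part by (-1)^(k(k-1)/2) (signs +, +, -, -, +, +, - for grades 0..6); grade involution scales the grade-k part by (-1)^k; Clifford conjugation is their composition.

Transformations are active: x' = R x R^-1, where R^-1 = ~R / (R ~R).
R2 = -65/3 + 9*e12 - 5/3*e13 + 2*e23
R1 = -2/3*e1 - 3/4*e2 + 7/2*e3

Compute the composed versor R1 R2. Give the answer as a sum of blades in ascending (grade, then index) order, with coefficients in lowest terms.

Distribute over the terms of R1 (each basis-blade product reordered to ascending indices, repeated generators contracted through their squares):
(-2/3*e1) R2 = 130/9*e1 - 6*e2 + 10/9*e3 - 4/3*e123
(-3/4*e2) R2 = 27/4*e1 + 65/4*e2 - 3/2*e3 - 5/4*e123
(7/2*e3) R2 = 35/6*e1 - 7*e2 - 455/6*e3 + 63/2*e123
Summing the partial products and collecting blades:
Answer: 973/36*e1 + 13/4*e2 - 686/9*e3 + 347/12*e123


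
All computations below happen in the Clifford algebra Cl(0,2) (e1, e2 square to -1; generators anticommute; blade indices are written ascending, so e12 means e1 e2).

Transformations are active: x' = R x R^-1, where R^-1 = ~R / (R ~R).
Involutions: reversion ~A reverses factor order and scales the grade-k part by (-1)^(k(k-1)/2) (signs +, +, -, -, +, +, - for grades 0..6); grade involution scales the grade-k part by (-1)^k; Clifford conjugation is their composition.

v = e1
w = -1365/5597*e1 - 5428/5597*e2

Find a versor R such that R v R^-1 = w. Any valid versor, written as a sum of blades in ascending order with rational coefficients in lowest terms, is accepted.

R = v + w = 4232/5597*e1 - 5428/5597*e2 works: the equal norms (-1) guarantee its sandwich swaps v into w.
Answer: 4232/5597*e1 - 5428/5597*e2


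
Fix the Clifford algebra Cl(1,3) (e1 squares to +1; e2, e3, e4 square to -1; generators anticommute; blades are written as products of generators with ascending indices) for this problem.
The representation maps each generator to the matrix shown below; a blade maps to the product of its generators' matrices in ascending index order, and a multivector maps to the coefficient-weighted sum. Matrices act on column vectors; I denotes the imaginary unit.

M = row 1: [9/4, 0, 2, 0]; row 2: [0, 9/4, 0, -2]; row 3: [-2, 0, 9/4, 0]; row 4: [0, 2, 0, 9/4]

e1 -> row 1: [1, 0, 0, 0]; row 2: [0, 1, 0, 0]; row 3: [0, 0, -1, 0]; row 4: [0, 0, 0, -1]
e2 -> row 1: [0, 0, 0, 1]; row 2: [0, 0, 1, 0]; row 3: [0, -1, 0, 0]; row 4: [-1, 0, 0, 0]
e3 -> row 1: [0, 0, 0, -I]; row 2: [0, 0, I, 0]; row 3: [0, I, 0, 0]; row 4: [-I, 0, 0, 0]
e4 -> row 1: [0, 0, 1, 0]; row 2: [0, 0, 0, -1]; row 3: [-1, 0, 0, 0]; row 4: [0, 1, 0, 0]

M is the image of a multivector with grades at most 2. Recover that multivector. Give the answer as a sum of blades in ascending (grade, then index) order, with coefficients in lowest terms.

Method: the blade images are trace-orthogonal — tr(rho(e_A) rho(e_B)^-1) = 4 if A = B and 0 otherwise — and rho(e_A)^-1 = (e_A)^2 * rho(e_A) with (e_A)^2 = +1 or -1, so the coefficient of e_A in the preimage is (e_A)^2 * tr(M rho(e_A))/4.
Nonzero projections over blades of grade <= 2: 1: (1)^2 = +1, tr(M 1) = 9, coefficient 9/4; e4: (e4)^2 = -1, tr(M rho(e4)) = -8, coefficient 2. Every other blade of grade <= 2 projects to 0.
Answer: 9/4 + 2*e4


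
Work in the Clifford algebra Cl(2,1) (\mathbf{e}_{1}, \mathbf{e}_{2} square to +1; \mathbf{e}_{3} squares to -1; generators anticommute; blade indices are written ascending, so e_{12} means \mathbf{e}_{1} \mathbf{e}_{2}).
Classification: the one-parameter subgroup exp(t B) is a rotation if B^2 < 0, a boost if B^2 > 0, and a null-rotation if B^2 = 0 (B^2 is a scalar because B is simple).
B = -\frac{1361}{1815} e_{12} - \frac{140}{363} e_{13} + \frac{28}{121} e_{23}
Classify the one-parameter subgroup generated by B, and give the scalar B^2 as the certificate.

B^2 term by term: the squares give (-\frac{1361}{1815})^2*(e_{12})^2 + (-\frac{140}{363})^2*(e_{13})^2 + (\frac{28}{121})^2*(e_{23})^2 = \frac{1852321}{3294225}*(-1) + \frac{19600}{131769}*(+1) + \frac{784}{14641}*(+1) = -\frac{9}{25} (each basis 2-blade squares to minus the product of its generators' squares); cross terms between blades sharing an index anticommute and cancel. So B^2 = -\frac{9}{25}.
Answer: rotation, certificate B^2 = -\frac{9}{25}. One invariant decides it: the square -\frac{9}{25} survives every conjugation, and its sign is exactly the classification.


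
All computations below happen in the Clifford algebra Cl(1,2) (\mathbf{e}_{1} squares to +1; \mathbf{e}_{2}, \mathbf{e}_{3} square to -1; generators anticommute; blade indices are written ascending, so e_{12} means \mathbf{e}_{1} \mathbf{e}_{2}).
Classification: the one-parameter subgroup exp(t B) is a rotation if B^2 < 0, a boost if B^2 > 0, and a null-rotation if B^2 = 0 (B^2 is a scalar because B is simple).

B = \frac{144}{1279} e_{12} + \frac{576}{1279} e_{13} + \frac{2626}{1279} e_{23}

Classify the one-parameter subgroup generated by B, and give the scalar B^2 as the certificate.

B^2 term by term: the squares give (\frac{144}{1279})^2*(e_{12})^2 + (\frac{576}{1279})^2*(e_{13})^2 + (\frac{2626}{1279})^2*(e_{23})^2 = \frac{20736}{1635841}*(+1) + \frac{331776}{1635841}*(+1) + \frac{6895876}{1635841}*(-1) = -4 (each basis 2-blade squares to minus the product of its generators' squares); cross terms between blades sharing an index anticommute and cancel. So B^2 = -4.
Answer: rotation, certificate B^2 = -4. Certificate logic: -4 is a conjugation-invariant scalar, so its sign fixes rotation versus boost versus null-rotation outright.


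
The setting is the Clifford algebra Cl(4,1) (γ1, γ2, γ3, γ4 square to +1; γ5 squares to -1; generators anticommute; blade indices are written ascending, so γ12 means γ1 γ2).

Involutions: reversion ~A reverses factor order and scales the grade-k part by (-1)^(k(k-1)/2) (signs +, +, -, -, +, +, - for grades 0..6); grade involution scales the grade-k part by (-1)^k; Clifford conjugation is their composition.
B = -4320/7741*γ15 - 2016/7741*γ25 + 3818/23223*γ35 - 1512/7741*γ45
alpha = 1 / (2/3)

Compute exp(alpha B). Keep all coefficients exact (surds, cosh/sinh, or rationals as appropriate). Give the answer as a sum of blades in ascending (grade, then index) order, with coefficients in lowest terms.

B^2 term by term: the squares give (-4320/7741)^2*(γ15)^2 + (-2016/7741)^2*(γ25)^2 + (3818/23223)^2*(γ35)^2 + (-1512/7741)^2*(γ45)^2 = 18662400/59923081*(+1) + 4064256/59923081*(+1) + 14577124/539307729*(+1) + 2286144/59923081*(+1) = 4/9 (each basis 2-blade squares to minus the product of its generators' squares); cross terms between blades sharing an index anticommute and cancel. So B^2 = 4/9.
B^2 = 4/9 — the positive square puts this in the hyperbolic regime; l = 2/3, alpha*l = 1, so exp(alpha B) = cosh(1) + (sinh(1)/(2/3))*B = cosh(1) + (3*sinh(1)/2)*B.
Answer: cosh(1) - 6480*sinh(1)/7741*γ15 - 3024*sinh(1)/7741*γ25 + 1909*sinh(1)/7741*γ35 - 2268*sinh(1)/7741*γ45


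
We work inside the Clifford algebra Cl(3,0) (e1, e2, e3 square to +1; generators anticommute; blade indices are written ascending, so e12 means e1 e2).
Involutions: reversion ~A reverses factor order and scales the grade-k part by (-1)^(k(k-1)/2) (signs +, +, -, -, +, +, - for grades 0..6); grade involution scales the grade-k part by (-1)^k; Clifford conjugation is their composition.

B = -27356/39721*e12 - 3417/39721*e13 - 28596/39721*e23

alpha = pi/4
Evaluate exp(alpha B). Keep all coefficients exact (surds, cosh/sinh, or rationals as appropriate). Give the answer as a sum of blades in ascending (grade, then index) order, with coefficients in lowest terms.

B^2 term by term: the squares give (-27356/39721)^2*(e12)^2 + (-3417/39721)^2*(e13)^2 + (-28596/39721)^2*(e23)^2 = 748350736/1577757841*(-1) + 11675889/1577757841*(-1) + 817731216/1577757841*(-1) = -1 (each basis 2-blade squares to minus the product of its generators' squares); cross terms between blades sharing an index anticommute and cancel. So B^2 = -1.
B^2 = -1 — the negative square puts this in the circular regime; l = 1, alpha*l = pi/4, so exp(alpha B) = cos(pi/4) + (sin(pi/4)/1)*B = sqrt(2)/2 + (sqrt(2)/2)*B.
Answer: sqrt(2)/2 - 13678*sqrt(2)/39721*e12 - 3417*sqrt(2)/79442*e13 - 14298*sqrt(2)/39721*e23


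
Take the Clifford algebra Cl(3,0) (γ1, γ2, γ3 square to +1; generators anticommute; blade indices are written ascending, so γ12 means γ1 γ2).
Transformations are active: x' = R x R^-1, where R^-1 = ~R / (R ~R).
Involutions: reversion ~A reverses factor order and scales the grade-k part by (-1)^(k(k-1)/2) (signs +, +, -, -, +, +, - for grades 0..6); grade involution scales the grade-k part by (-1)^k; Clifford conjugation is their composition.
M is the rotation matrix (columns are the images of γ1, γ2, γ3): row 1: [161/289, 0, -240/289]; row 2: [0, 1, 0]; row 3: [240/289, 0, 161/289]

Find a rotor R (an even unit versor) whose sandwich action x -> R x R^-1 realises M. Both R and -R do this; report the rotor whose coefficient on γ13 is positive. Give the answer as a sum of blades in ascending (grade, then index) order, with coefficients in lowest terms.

Method: write R = a + b12*γ12 + b13*γ13 + b23*γ23 with a^2 + b12^2 + b13^2 + b23^2 = 1 (so R^-1 = ~R). Expanding the columns R e_j ~R gives tr M = 4a^2 - 1 and, from the antisymmetric part, M21 - M12 = -4a*b12, M13 - M31 = 4a*b13, M32 - M23 = -4a*b23.
Here tr M = 611/289, so a^2 = (1 + tr M)/4 = 225/289 and a = ±15/17. Taking a = 15/17: M21 - M12 = 0, M13 - M31 = -480/289, M32 - M23 = 0, giving b12 = 0, b13 = -8/17, b23 = 0, i.e. R = 15/17 - 8/17*γ13.
Its γ13 coefficient is negative, so report the other preimage -R.
Answer: -15/17 + 8/17*γ13. Note: both R and -R realise this M (trace 611/289); the covering map identifies them, and the γ13-coefficient sign is the tie-breaker.


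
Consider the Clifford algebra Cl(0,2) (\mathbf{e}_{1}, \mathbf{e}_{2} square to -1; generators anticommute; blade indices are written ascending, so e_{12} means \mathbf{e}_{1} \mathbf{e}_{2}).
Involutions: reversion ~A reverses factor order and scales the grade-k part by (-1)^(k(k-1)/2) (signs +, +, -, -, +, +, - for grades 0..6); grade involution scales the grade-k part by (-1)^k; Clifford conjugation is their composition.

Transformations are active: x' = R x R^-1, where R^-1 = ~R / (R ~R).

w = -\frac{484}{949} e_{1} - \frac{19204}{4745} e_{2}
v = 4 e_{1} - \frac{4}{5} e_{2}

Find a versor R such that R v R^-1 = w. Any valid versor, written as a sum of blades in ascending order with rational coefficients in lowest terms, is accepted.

Why this works: both vectors square to -\frac{416}{25}, so q(v) = q(w) and R = v + w = \frac{3312}{949} e_{1} - \frac{4600}{949} e_{2} carries v to w — its own direction survives, the complement (v - w)/2 flips.
Answer: \frac{3312}{949} e_{1} - \frac{4600}{949} e_{2}


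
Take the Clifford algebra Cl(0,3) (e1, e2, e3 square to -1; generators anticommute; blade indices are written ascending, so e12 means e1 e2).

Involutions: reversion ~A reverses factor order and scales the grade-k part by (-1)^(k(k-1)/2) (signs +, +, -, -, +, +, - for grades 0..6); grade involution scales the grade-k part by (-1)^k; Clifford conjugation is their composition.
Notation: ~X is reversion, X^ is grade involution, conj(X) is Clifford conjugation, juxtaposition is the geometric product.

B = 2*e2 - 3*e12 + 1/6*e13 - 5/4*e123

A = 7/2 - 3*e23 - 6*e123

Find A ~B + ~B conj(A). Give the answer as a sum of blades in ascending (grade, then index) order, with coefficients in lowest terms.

first term: -15/2 + 15/4*e1 + 8*e2 + 12*e3 + 10*e12 - 259/12*e13 + 35/8*e123
second term: -15/2 - 15/4*e1 + 8*e2 + 12*e3 + 10*e12 - 259/12*e13 + 35/8*e123
Answer: -15 + 16*e2 + 24*e3 + 20*e12 - 259/6*e13 + 35/4*e123


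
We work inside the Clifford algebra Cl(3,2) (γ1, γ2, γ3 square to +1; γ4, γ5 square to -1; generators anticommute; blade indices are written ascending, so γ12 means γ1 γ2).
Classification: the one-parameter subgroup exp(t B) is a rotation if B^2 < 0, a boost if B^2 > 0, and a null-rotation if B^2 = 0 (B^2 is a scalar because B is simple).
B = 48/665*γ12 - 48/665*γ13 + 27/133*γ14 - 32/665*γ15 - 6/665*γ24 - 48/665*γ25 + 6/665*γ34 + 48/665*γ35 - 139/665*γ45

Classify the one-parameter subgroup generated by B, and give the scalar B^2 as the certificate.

B^2 term by term: the squares give (48/665)^2*(γ12)^2 + (-48/665)^2*(γ13)^2 + (27/133)^2*(γ14)^2 + (-32/665)^2*(γ15)^2 + (-6/665)^2*(γ24)^2 + (-48/665)^2*(γ25)^2 + (6/665)^2*(γ34)^2 + (48/665)^2*(γ35)^2 + (-139/665)^2*(γ45)^2 = 2304/442225*(-1) + 2304/442225*(-1) + 729/17689*(+1) + 1024/442225*(+1) + 36/442225*(+1) + 2304/442225*(+1) + 36/442225*(+1) + 2304/442225*(+1) + 19321/442225*(-1) = 0 (each basis 2-blade squares to minus the product of its generators' squares); cross terms between blades sharing an index anticommute and cancel; the commuting (index-disjoint) pairs give grade-4 terms 2*c*c'*(blade product), which cancel blade by blade — γ1234: 576/442225 - 576/442225 = 0; γ1235: 4608/442225 - 4608/442225 = 0; γ1245: -13344/442225 + 2592/88445 + 384/442225 = 0; γ1345: 13344/442225 - 2592/88445 - 384/442225 = 0; γ2345: 576/442225 - 576/442225 = 0 — confirming B is simple. So B^2 = 0.
Answer: null-rotation, certificate B^2 = 0. The class reads off the invariant scalar 0 directly.


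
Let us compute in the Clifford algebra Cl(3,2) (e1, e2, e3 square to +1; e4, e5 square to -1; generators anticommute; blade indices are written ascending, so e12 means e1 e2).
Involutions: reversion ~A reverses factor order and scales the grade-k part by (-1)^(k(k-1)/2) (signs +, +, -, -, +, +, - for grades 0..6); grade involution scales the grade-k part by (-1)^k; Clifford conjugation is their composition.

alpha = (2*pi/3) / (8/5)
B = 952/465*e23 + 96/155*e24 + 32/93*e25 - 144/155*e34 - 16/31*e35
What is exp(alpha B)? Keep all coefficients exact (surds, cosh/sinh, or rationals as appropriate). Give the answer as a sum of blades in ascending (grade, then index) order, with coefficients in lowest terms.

B^2 term by term: the squares give (952/465)^2*(e23)^2 + (96/155)^2*(e24)^2 + (32/93)^2*(e25)^2 + (-144/155)^2*(e34)^2 + (-16/31)^2*(e35)^2 = 906304/216225*(-1) + 9216/24025*(+1) + 1024/8649*(+1) + 20736/24025*(+1) + 256/961*(+1) = -64/25 (each basis 2-blade squares to minus the product of its generators' squares); cross terms between blades sharing an index anticommute and cancel; the commuting (index-disjoint) pairs give grade-4 terms 2*c*c'*(blade product), which cancel blade by blade — e2345: 3072/4805 - 3072/4805 = 0 — confirming B is simple. So B^2 = -64/25.
B^2 = -64/25 — B^2 < 0, so the exponential closes trigonometrically: l = 8/5, alpha*l = 2*pi/3, so exp(alpha B) = cos(2*pi/3) + (sin(2*pi/3)/(8/5))*B = -1/2 + (5*sqrt(3)/16)*B.
Answer: -1/2 + 119*sqrt(3)/186*e23 + 6*sqrt(3)/31*e24 + 10*sqrt(3)/93*e25 - 9*sqrt(3)/31*e34 - 5*sqrt(3)/31*e35


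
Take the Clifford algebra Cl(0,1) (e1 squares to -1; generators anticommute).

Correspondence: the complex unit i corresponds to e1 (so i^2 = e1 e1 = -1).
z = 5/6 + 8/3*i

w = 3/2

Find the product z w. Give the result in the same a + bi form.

In blades: z = 5/6 + 8/3*e1, w = 3/2.
Distribute z over w term by term (generator squares from the signature, products reordered to ascending indices): (5/6)*w = 5/4; (8/3*e1)*w = 4*e1.
Sum: 5/4 + 4*e1; translating back through the correspondence:
Answer: 5/4 + 4i


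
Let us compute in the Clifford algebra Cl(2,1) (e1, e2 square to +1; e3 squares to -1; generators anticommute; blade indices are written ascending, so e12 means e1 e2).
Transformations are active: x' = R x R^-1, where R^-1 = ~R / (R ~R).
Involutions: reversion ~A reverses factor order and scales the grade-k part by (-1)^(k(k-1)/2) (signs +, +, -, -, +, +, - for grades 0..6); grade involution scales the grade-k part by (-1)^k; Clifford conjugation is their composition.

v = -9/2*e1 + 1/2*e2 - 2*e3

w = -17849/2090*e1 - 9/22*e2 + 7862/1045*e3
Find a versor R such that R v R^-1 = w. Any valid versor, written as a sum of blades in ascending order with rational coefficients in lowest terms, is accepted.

Construction: equal norms (both 33/2) license R = v + w = -13627/1045*e1 + 1/11*e2 + 5772/1045*e3 — nothing changes along that direction, while (v - w)/2 changes sign, so v maps onto w.
Answer: -13627/1045*e1 + 1/11*e2 + 5772/1045*e3


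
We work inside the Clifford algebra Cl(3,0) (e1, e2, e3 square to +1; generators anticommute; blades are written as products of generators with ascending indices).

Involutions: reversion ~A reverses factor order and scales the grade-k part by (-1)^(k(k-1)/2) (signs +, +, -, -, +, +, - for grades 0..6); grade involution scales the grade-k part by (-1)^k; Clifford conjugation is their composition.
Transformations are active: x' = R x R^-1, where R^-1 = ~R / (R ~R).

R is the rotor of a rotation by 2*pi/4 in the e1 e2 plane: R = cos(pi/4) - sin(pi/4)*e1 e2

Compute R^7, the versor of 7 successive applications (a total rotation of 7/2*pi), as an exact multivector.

Rotor phase runs at HALF the rotation angle; powers of one rotor simply add phase, so after 7 steps in e1 e2 the phase is 7*pi/4 = 7*pi/4 and R^7 = cos(7*pi/4) - sin(7*pi/4)*e1 e2.
cos(7*pi/4) = sqrt(2)/2 and sin(7*pi/4) = -sqrt(2)/2, so R^7 = sqrt(2)/2 + sqrt(2)/2*e1 e2. The net rotation is 3/2*pi (after discarding 1 full turn, each of which contributes a factor -1 to the rotor); the rotor keeps the half-angle phase exactly.
Answer: sqrt(2)/2 + sqrt(2)/2*e1 e2


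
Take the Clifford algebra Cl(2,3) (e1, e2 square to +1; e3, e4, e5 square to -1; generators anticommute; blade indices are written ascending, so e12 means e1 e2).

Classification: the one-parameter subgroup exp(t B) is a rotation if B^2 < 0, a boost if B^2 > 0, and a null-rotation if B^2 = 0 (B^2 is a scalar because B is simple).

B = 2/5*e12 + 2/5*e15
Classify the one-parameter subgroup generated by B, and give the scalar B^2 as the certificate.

B^2 term by term: the squares give (2/5)^2*(e12)^2 + (2/5)^2*(e15)^2 = 4/25*(-1) + 4/25*(+1) = 0 (each basis 2-blade squares to minus the product of its generators' squares); cross terms between blades sharing an index anticommute and cancel. So B^2 = 0.
Answer: null-rotation, certificate B^2 = 0. The class reads off the invariant scalar 0 directly.


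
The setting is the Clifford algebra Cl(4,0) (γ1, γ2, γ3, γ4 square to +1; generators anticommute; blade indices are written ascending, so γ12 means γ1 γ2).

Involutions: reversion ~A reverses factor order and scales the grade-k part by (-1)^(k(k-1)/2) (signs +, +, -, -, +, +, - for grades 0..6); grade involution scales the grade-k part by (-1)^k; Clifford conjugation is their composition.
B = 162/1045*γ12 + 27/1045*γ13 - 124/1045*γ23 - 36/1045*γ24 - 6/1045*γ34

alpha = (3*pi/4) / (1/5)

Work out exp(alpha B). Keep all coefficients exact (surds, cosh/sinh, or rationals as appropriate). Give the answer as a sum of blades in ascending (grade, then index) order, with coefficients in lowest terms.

B^2 term by term: the squares give (162/1045)^2*(γ12)^2 + (27/1045)^2*(γ13)^2 + (-124/1045)^2*(γ23)^2 + (-36/1045)^2*(γ24)^2 + (-6/1045)^2*(γ34)^2 = 26244/1092025*(-1) + 729/1092025*(-1) + 15376/1092025*(-1) + 1296/1092025*(-1) + 36/1092025*(-1) = -1/25 (each basis 2-blade squares to minus the product of its generators' squares); cross terms between blades sharing an index anticommute and cancel; the commuting (index-disjoint) pairs give grade-4 terms 2*c*c'*(blade product), which cancel blade by blade — γ1234: -1944/1092025 + 1944/1092025 = 0 — confirming B is simple. So B^2 = -1/25.
B^2 = -1/25 — circular case — the even/odd split gives cos and sin: l = 1/5, alpha*l = 3*pi/4, so exp(alpha B) = cos(3*pi/4) + (sin(3*pi/4)/(1/5))*B = -sqrt(2)/2 + (5*sqrt(2)/2)*B.
Answer: -sqrt(2)/2 + 81*sqrt(2)/209*γ12 + 27*sqrt(2)/418*γ13 - 62*sqrt(2)/209*γ23 - 18*sqrt(2)/209*γ24 - 3*sqrt(2)/209*γ34


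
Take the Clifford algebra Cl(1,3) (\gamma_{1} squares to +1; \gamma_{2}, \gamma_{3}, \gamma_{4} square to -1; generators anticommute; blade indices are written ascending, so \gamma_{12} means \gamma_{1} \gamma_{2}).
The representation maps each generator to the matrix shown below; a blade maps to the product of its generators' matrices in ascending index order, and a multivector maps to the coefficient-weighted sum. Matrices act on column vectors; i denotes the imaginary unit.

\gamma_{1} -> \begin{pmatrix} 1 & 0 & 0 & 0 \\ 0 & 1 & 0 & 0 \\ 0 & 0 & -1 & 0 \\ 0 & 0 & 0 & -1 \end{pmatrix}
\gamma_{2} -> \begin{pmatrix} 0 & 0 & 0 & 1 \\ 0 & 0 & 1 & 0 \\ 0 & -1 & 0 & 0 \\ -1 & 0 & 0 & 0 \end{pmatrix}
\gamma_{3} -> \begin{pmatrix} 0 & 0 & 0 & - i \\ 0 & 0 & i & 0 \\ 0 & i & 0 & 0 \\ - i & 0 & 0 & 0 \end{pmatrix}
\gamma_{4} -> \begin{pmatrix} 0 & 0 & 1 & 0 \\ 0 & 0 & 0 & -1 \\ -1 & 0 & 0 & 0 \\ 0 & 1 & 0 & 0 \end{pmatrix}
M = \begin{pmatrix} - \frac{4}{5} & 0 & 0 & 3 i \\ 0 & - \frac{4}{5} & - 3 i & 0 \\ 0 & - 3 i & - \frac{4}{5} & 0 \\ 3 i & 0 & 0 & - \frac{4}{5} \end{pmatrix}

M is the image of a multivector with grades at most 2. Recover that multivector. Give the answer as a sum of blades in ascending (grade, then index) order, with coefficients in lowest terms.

Method: the blade images are trace-orthogonal — tr(rho(e_A) rho(e_B)^-1) = 4 if A = B and 0 otherwise — and rho(e_A)^-1 = (e_A)^2 * rho(e_A) with (e_A)^2 = +1 or -1, so the coefficient of e_A in the preimage is (e_A)^2 * tr(M rho(e_A))/4.
Nonzero projections over blades of grade <= 2: 1: (1)^2 = +1, tr(M 1) = - \frac{16}{5}, coefficient -\frac{4}{5}; \gamma_{3}: (\gamma_{3})^2 = -1, tr(M rho(\gamma_{3})) = 12, coefficient -3. Every other blade of grade <= 2 projects to 0.
Answer: -\frac{4}{5} - 3 \gamma_{3}


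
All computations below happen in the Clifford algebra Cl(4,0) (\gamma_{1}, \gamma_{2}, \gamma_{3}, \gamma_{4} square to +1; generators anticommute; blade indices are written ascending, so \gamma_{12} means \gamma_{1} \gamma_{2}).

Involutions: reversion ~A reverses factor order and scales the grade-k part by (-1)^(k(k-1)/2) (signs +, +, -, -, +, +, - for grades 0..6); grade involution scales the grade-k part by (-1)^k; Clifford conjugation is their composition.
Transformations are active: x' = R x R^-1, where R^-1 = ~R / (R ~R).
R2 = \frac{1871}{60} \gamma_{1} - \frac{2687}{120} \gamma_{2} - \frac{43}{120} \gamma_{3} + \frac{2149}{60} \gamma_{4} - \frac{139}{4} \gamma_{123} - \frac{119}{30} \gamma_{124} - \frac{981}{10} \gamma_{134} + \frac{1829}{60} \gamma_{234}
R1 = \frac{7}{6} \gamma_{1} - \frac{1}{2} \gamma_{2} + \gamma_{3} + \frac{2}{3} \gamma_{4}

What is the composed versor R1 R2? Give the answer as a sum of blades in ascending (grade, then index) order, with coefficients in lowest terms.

Distribute over the terms of R1 (each basis-blade product reordered to ascending indices, repeated generators contracted through their squares):
(\frac{7}{6} \gamma_{1}) R2 = \frac{13097}{360} - \frac{18809}{720} \gamma_{12} - \frac{301}{720} \gamma_{13} + \frac{15043}{360} \gamma_{14} - \frac{973}{24} \gamma_{23} - \frac{833}{180} \gamma_{24} - \frac{2289}{20} \gamma_{34} + \frac{12803}{360} \gamma_{1234}
(-\frac{1}{2} \gamma_{2}) R2 = \frac{2687}{240} + \frac{1871}{120} \gamma_{12} - \frac{139}{8} \gamma_{13} - \frac{119}{60} \gamma_{14} + \frac{43}{240} \gamma_{23} - \frac{2149}{120} \gamma_{24} - \frac{1829}{120} \gamma_{34} - \frac{981}{20} \gamma_{1234}
(\gamma_{3}) R2 = -\frac{43}{120} - \frac{139}{4} \gamma_{12} - \frac{1871}{60} \gamma_{13} + \frac{981}{10} \gamma_{14} + \frac{2687}{120} \gamma_{23} - \frac{1829}{60} \gamma_{24} + \frac{2149}{60} \gamma_{34} - \frac{119}{30} \gamma_{1234}
(\frac{2}{3} \gamma_{4}) R2 = \frac{2149}{90} - \frac{119}{45} \gamma_{12} - \frac{327}{5} \gamma_{13} - \frac{1871}{90} \gamma_{14} + \frac{1829}{90} \gamma_{23} + \frac{2687}{180} \gamma_{24} + \frac{43}{180} \gamma_{34} + \frac{139}{6} \gamma_{1234}
Summing the partial products and collecting blades:
Answer: \frac{17063}{240} - \frac{34507}{720} \gamma_{12} - \frac{82351}{720} \gamma_{13} + \frac{42161}{360} \gamma_{14} + \frac{1693}{720} \gamma_{23} - \frac{4571}{120} \gamma_{24} - \frac{33709}{360} \gamma_{34} + \frac{2057}{360} \gamma_{1234}


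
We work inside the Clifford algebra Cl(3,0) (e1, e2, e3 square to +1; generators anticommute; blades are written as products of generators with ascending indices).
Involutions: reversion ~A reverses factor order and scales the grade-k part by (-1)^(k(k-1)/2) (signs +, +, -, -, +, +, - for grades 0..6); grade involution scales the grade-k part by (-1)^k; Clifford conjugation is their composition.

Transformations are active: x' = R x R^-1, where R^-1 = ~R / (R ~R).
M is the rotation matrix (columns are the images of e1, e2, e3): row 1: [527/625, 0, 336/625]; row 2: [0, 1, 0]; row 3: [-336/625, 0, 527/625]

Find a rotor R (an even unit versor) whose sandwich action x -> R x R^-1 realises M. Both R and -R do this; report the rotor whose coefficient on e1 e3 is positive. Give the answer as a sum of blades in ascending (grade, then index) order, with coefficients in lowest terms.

Method: write R = a + b12*e1 e2 + b13*e1 e3 + b23*e2 e3 with a^2 + b12^2 + b13^2 + b23^2 = 1 (so R^-1 = ~R). Expanding the columns R e_j ~R gives tr M = 4a^2 - 1 and, from the antisymmetric part, M21 - M12 = -4a*b12, M13 - M31 = 4a*b13, M32 - M23 = -4a*b23.
Here tr M = 1679/625, so a^2 = (1 + tr M)/4 = 576/625 and a = ±24/25. Taking a = 24/25: M21 - M12 = 0, M13 - M31 = 672/625, M32 - M23 = 0, giving b12 = 0, b13 = 7/25, b23 = 0, i.e. R = 24/25 + 7/25*e1 e3.
Its e1 e3 coefficient is already positive.
Answer: 24/25 + 7/25*e1 e3. Sheet selection: the two-to-one cover makes ±R indistinguishable at the matrix level (trace 1679/625), so uniqueness comes from the required sign on e1 e3.
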